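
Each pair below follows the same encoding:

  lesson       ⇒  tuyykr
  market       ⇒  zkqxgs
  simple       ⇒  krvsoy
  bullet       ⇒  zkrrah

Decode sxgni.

charm

The output letters match the input read backwards, each shifted +6: lesson reversed is nossel. Two steps: reverse the string, then apply a Caesar shift of +6.
Decoding sxgni: shift back: s−6=m, x−6=r, g−6=a, n−6=h, i−6=c → mrahc; then reverse → charm.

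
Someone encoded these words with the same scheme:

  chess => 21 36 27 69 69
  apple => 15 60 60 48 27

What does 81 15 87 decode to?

way

Each letter becomes 3×(its alphabet position, a=1..z=26) + 12.
Reversing it on 81 15 87: 81→(81−12)÷3=23=w, 15→(15−12)÷3=1=a, 87→(87−12)÷3=25=y.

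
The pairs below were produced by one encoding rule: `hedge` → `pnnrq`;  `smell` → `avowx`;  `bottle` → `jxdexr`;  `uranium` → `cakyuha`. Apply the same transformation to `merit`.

In hedge: h→p is +8, e→n is +9, d→n is +10, g→r is +11 — the shift increases by 1 each position. Each letter shifts forward by (position + 8), i.e. 8, 9, 10, … — the shift grows by one for each successive letter.
Applying it to merit: m+8=u, e+9=n, r+10=b, i+11=t, t+12=f.

unbtf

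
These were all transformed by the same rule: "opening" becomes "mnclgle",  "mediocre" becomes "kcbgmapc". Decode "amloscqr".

Compare letters: o→m is +24, p→n is +24, e→c is +24 — a constant shift. This is a Caesar cipher with shift 24.
Reversing it on amloscqr: a−24=c, m−24=o, l−24=n, o−24=q, s−24=u, c−24=e, q−24=s, r−24=t.

conquest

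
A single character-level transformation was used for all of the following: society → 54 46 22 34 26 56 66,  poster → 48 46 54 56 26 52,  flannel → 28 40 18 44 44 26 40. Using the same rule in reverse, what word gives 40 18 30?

s(#19)→54 and o(#15)→46: differences scale by 2, so n = 2·pos + 16. Each letter becomes 2×(its alphabet position, a=1..z=26) + 16.
Undoing it on 40 18 30: 40→(40−16)÷2=12=l, 18→(18−16)÷2=1=a, 30→(30−16)÷2=7=g.

lag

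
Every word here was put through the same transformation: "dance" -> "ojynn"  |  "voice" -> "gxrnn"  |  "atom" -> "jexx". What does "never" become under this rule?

The shift depends on letter class: consonant d→o is +11, but vowel a→j is +9. Two shifts are in play — +9 for a/e/i/o/u, +11 for every other letter.
Applying it to never: n(cons)+11=y, e(vowel)+9=n, v(cons)+11=g, e(vowel)+9=n, r(cons)+11=c.

yngnc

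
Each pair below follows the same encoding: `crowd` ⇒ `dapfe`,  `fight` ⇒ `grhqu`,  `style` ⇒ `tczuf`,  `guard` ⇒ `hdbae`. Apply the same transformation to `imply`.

jvquz

Shifts by position in crowd: pos 0: c→d (+1), pos 1: r→a (+9), pos 2: o→p (+1), pos 3: w→f (+9) — repeating every 2. It's a Vigenère-style cipher with numeric key [1,9]: position i shifts by key[i mod 2].
On imply: i+1=j, m+9=v, p+1=q, l+9=u, y+1=z.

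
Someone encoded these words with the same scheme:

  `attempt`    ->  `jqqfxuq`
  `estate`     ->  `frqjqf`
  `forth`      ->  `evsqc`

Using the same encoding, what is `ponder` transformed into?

uvwgfs

a(0)→j(9) and t(19)→q(16) fit y≡25x+9 (mod 26); the inverse of 25 mod 26 is 25. Each letter's alphabet position (a=0..z=25) is mapped through 25·x+9 mod 26 — an affine cipher.
On ponder: p(15)→25·15+9≡20=u; o(14)→25·14+9≡21=v; n(13)→25·13+9≡22=w; d(3)→25·3+9≡6=g; e(4)→25·4+9≡5=f; r(17)→25·17+9≡18=s (all mod 26).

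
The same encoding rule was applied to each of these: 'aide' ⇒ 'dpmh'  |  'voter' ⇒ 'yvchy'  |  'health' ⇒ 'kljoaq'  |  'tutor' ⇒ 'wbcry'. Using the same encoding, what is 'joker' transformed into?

mvthy

It's a Vigenère-style cipher with numeric key [3,7,9]: position i shifts by key[i mod 3].
For joker: j+3=m, o+7=v, k+9=t, e+3=h, r+7=y.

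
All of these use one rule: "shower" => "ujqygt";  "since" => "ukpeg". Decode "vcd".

Compare letters: s→u is +2, h→j is +2, o→q is +2 — a constant shift. Every letter moves 2 places later in the alphabet, wrapping around z→a.
Decoding vcd: v−2=t, c−2=a, d−2=b.

tab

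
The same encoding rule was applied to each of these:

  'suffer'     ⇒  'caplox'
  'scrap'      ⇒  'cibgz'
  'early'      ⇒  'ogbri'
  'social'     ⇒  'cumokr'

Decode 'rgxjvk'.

handle

Shifts by position in suffer: pos 0: s→c (+10), pos 1: u→a (+6), pos 2: f→p (+10), pos 3: f→l (+6) — repeating every 2. It's a Vigenère-style cipher with numeric key [10,6]: position i shifts by key[i mod 2].
Undoing it on rgxjvk: r−10=h, g−6=a, x−10=n, j−6=d, v−10=l, k−6=e.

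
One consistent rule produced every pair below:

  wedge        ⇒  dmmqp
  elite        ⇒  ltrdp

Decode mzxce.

frost

In wedge: w→d is +7, e→m is +8, d→m is +9, g→q is +10 — the shift increases by 1 each position. Letter i (0-indexed) is shifted by i+7, so successive shifts are 7, 8, 9, ….
Reversing it on mzxce: m−7=f, z−8=r, x−9=o, c−10=s, e−11=t.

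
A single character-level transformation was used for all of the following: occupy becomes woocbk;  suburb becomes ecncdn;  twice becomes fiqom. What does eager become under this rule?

mismd

The shift depends on letter class: consonant c→o is +12, but vowel o→w is +8. Vowels shift forward by 8 and consonants shift forward by 12.
On eager: e(vowel)+8=m, a(vowel)+8=i, g(cons)+12=s, e(vowel)+8=m, r(cons)+12=d.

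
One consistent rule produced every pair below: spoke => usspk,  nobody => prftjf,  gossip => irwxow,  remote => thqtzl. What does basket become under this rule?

In spoke: s→u is +2, p→s is +3, o→s is +4, k→p is +5 — the shift increases by 1 each position. The shift increases by 1 at each position, starting from +2: 2, 3, 4, ….
For basket: b+2=d, a+3=d, s+4=w, k+5=p, e+6=k, t+7=a.

ddwpka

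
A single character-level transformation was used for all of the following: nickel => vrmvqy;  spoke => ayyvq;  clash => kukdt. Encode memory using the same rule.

The shift increases by 1 at each position, starting from +8: 8, 9, 10, ….
For memory: m+8=u, e+9=n, m+10=w, o+11=z, r+12=d, y+13=l.

unwzdl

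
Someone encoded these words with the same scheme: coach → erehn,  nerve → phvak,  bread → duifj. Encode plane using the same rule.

The shift increases by 1 at each position, starting from +2: 2, 3, 4, ….
For plane: p+2=r, l+3=o, a+4=e, n+5=s, e+6=k.

roesk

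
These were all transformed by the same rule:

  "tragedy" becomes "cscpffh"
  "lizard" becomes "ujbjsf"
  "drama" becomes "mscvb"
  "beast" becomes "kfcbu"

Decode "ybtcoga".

A repeating key of period 3 is used — shifts +9, +1, +2 over and over.
Reversing it on ybtcoga: y−9=p, b−1=a, t−2=r, c−9=t, o−1=n, g−2=e, a−9=r.

partner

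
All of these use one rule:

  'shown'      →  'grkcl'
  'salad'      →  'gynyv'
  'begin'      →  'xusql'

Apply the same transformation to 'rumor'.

hemkh

Each letter's alphabet position (a=0..z=25) is mapped through 25·x+24 mod 26 — an affine cipher.
Applying it to rumor: r(17)→25·17+24≡7=h; u(20)→25·20+24≡4=e; m(12)→25·12+24≡12=m; o(14)→25·14+24≡10=k; r(17)→25·17+24≡7=h (all mod 26).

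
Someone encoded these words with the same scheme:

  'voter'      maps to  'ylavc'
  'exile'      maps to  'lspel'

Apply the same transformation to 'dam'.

The output letters match the input read backwards, each shifted +7: voter reversed is retov. Read the word backwards and shift each letter +7.
On dam: reverse → mad; then shift: m+7=t, a+7=h, d+7=k.

thk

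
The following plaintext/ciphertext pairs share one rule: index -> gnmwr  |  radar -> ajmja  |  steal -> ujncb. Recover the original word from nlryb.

spice

The output letters match the input read backwards, each shifted +9: index reversed is xedni. Read the word backwards and shift each letter +9.
Undoing it on nlryb: shift back: n−9=e, l−9=c, r−9=i, y−9=p, b−9=s → ecips; then reverse → spice.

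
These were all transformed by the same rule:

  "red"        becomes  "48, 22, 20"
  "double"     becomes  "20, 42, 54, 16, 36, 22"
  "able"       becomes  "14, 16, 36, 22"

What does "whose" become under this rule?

Each letter becomes 2×(its alphabet position, a=1..z=26) + 12.
On whose: w=23→58, h=8→28, o=15→42, s=19→50, e=5→22.

58, 28, 42, 50, 22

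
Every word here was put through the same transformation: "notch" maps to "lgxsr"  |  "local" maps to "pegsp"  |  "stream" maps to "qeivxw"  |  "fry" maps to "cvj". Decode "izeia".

weave

Read the word backwards and shift each letter +4.
Reversing it on izeia: shift back: i−4=e, z−4=v, e−4=a, i−4=e, a−4=w → evaew; then reverse → weave.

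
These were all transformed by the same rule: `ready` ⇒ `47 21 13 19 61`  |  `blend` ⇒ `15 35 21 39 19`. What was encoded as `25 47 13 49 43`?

grasp

r(#18)→47 and e(#5)→21: differences scale by 2, so n = 2·pos + 11. Each letter becomes 2×(its alphabet position, a=1..z=26) + 11.
Decoding 25 47 13 49 43: 25→(25−11)÷2=7=g, 47→(47−11)÷2=18=r, 13→(13−11)÷2=1=a, 49→(49−11)÷2=19=s, 43→(43−11)÷2=16=p.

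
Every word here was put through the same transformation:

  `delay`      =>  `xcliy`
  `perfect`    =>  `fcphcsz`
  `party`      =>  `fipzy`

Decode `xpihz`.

draft

d(3)→x(23) and e(4)→c(2) fit y≡5x+8 (mod 26); the inverse of 5 mod 26 is 21. Treating letters as 0–25, the rule is x ↦ 5x + 8 (mod 26).
Undoing it on xpihz: x(23)→21·(23−8)≡3=d; p(15)→21·(15−8)≡17=r; i(8)→21·(8−8)≡0=a; h(7)→21·(7−8)≡5=f; z(25)→21·(25−8)≡19=t (all mod 26).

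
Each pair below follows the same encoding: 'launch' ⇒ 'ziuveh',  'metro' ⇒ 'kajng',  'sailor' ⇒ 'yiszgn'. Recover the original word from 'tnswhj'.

bright

l(11)→z(25) and a(0)→i(8) fit y≡11x+8 (mod 26); the inverse of 11 mod 26 is 19. This is an affine cipher: with a=0,…,z=25, each position x becomes (11x+8) mod 26.
Undoing it on tnswhj: t(19)→19·(19−8)≡1=b; n(13)→19·(13−8)≡17=r; s(18)→19·(18−8)≡8=i; w(22)→19·(22−8)≡6=g; h(7)→19·(7−8)≡7=h; j(9)→19·(9−8)≡19=t (all mod 26).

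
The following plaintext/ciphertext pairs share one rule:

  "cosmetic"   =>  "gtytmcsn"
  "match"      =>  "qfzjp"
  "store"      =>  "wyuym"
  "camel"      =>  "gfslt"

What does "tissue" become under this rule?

xnyzcn

Letter i (0-indexed) is shifted by i+4, so successive shifts are 4, 5, 6, ….
Applying it to tissue: t+4=x, i+5=n, s+6=y, s+7=z, u+8=c, e+9=n.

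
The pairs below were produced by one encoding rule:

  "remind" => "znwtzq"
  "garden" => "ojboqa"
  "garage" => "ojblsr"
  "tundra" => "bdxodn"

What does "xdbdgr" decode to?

In remind: r→z is +8, e→n is +9, m→w is +10, i→t is +11 — the shift increases by 1 each position. Each letter shifts forward by (position + 8), i.e. 8, 9, 10, … — the shift grows by one for each successive letter.
Undoing it on xdbdgr: x−8=p, d−9=u, b−10=r, d−11=s, g−12=u, r−13=e.

pursue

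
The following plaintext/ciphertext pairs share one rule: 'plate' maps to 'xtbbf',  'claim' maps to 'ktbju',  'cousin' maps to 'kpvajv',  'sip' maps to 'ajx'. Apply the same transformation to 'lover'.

Vowels shift forward by 1 and consonants shift forward by 8.
Applying it to lover: l(cons)+8=t, o(vowel)+1=p, v(cons)+8=d, e(vowel)+1=f, r(cons)+8=z.

tpdfz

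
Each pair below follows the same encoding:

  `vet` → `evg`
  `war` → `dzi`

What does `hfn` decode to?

Each pair mirrors across the alphabet (v↔e, e↔v, t↔g): positions sum to 25. Letters are reflected about the middle of the alphabet (position → 25−position): Atbash.
Undoing it on hfn: h↔s, f↔u, n↔m.

sum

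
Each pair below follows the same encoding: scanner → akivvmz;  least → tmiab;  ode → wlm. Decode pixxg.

happy

Compare letters: s→a is +8, c→k is +8, a→i is +8 — a constant shift. This is a Caesar cipher with shift 8.
Undoing it on pixxg: p−8=h, i−8=a, x−8=p, x−8=p, g−8=y.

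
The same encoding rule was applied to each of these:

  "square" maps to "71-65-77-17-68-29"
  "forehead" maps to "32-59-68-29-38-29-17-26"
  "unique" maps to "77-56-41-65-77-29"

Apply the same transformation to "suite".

71-77-41-74-29

s(#19)→71 and q(#17)→65: differences scale by 3, so n = 3·pos + 14. The formula is n = 3×(alphabet index, a=1) + 14.
Applying it to suite: s=19→71, u=21→77, i=9→41, t=20→74, e=5→29.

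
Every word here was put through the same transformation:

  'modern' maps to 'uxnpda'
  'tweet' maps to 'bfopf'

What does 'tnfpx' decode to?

level

The shift increases by 1 at each position, starting from +8: 8, 9, 10, ….
Undoing it on tnfpx: t−8=l, n−9=e, f−10=v, p−11=e, x−12=l.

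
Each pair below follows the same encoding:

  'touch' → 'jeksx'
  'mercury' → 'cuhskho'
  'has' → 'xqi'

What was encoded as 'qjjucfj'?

attempt

This is a Caesar cipher with shift 16.
Reversing it on qjjucfj: q−16=a, j−16=t, j−16=t, u−16=e, c−16=m, f−16=p, j−16=t.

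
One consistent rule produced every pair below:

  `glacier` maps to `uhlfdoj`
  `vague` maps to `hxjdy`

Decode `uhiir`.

The output letters match the input read backwards, each shifted +3: glacier reversed is reicalg. Two steps: reverse the string, then apply a Caesar shift of +3.
Decoding uhiir: shift back: u−3=r, h−3=e, i−3=f, i−3=f, r−3=o → reffo; then reverse → offer.

offer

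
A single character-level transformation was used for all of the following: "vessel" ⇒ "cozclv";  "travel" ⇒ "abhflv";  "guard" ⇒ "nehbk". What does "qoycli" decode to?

Shifts by position in vessel: pos 0: v→c (+7), pos 1: e→o (+10), pos 2: s→z (+7), pos 3: s→c (+10) — repeating every 2. It's a Vigenère-style cipher with numeric key [7,10]: position i shifts by key[i mod 2].
Decoding qoycli: q−7=j, o−10=e, y−7=r, c−10=s, l−7=e, i−10=y.

jersey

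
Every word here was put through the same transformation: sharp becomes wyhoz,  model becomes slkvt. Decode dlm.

The output letters match the input read backwards, each shifted +7: sharp reversed is prahs. Two steps: reverse the string, then apply a Caesar shift of +7.
Decoding dlm: shift back: d−7=w, l−7=e, m−7=f → wef; then reverse → few.

few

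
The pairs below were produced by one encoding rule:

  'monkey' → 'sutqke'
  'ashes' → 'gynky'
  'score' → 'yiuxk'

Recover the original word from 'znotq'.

think

Compare letters: m→s is +6, o→u is +6, n→t is +6 — a constant shift. Each letter is shifted forward by 6 in the alphabet (a Caesar shift of +6).
Undoing it on znotq: z−6=t, n−6=h, o−6=i, t−6=n, q−6=k.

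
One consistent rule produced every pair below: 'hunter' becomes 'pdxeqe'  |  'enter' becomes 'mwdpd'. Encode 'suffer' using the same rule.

adpqqe

Each letter shifts forward by (position + 8), i.e. 8, 9, 10, … — the shift grows by one for each successive letter.
Applying it to suffer: s+8=a, u+9=d, f+10=p, f+11=q, e+12=q, r+13=e.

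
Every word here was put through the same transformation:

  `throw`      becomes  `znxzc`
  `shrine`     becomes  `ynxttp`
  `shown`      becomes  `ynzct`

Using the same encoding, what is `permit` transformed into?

vpxstz

The shift depends on letter class: consonant t→z is +6, but vowel o→z is +11. Two shifts are in play — +11 for a/e/i/o/u, +6 for every other letter.
For permit: p(cons)+6=v, e(vowel)+11=p, r(cons)+6=x, m(cons)+6=s, i(vowel)+11=t, t(cons)+6=z.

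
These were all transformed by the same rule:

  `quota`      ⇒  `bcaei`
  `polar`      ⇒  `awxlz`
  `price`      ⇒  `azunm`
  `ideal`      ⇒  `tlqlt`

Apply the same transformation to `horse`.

swddm

Shifts by position in quota: pos 0: q→b (+11), pos 1: u→c (+8), pos 2: o→a (+12), pos 3: t→e (+11), pos 4: a→i (+8) — repeating every 3. A repeating key of period 3 is used — shifts +11, +8, +12 over and over.
Applying it to horse: h+11=s, o+8=w, r+12=d, s+11=d, e+8=m.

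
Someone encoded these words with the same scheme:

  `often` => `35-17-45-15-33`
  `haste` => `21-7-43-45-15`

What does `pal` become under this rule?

37-7-29

o(#15)→35 and f(#6)→17: differences scale by 2, so n = 2·pos + 5. Each letter becomes 2×(its alphabet position, a=1..z=26) + 5.
For pal: p=16→37, a=1→7, l=12→29.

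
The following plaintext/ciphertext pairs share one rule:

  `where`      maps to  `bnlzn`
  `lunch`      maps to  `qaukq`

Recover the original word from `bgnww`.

The shift increases by 1 at each position, starting from +5: 5, 6, 7, ….
Undoing it on bgnww: b−5=w, g−6=a, n−7=g, w−8=o, w−9=n.

wagon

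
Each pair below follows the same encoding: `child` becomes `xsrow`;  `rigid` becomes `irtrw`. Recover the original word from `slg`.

hot

Each pair mirrors across the alphabet (c↔x, h↔s, i↔r): positions sum to 25. Each letter is replaced by its mirror in the alphabet: a↔z, b↔y, c↔x, and so on (the Atbash cipher).
Reversing it on slg: s↔h, l↔o, g↔t.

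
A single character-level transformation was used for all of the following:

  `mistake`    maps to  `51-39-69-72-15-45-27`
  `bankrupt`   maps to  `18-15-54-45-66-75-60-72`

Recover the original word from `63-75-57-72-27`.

m(#13)→51 and i(#9)→39: differences scale by 3, so n = 3·pos + 12. Each letter becomes 3×(its alphabet position, a=1..z=26) + 12.
Reversing it on 63-75-57-72-27: 63→(63−12)÷3=17=q, 75→(75−12)÷3=21=u, 57→(57−12)÷3=15=o, 72→(72−12)÷3=20=t, 27→(27−12)÷3=5=e.

quote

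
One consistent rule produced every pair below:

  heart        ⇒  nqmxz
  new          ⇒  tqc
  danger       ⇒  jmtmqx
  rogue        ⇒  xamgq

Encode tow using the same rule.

zac

The shift depends on letter class: consonant h→n is +6, but vowel e→q is +12. Vowels shift forward by 12 and consonants shift forward by 6.
Applying it to tow: t(cons)+6=z, o(vowel)+12=a, w(cons)+6=c.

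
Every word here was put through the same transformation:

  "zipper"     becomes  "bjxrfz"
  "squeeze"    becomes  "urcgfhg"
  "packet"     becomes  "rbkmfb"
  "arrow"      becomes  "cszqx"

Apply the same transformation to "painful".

Shifts by position in zipper: pos 0: z→b (+2), pos 1: i→j (+1), pos 2: p→x (+8), pos 3: p→r (+2), pos 4: e→f (+1), pos 5: r→z (+8) — repeating every 3. It's a Vigenère-style cipher with numeric key [2,1,8]: position i shifts by key[i mod 3].
On painful: p+2=r, a+1=b, i+8=q, n+2=p, f+1=g, u+8=c, l+2=n.

rbqpgcn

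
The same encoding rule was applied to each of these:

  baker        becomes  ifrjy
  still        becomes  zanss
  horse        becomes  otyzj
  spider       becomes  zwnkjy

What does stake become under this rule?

zafrj

The shift depends on letter class: consonant b→i is +7, but vowel a→f is +5. Two shifts are in play — +5 for a/e/i/o/u, +7 for every other letter.
Applying it to stake: s(cons)+7=z, t(cons)+7=a, a(vowel)+5=f, k(cons)+7=r, e(vowel)+5=j.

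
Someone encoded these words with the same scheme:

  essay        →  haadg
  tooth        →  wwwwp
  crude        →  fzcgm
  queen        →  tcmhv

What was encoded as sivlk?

panic

The shifts repeat in a cycle of length 3: positions 0,1,… shift by +3, +8, +8, then the pattern repeats.
Decoding sivlk: s−3=p, i−8=a, v−8=n, l−3=i, k−8=c.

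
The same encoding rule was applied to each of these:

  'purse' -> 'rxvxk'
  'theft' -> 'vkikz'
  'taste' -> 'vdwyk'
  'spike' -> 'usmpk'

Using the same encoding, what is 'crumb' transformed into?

euyrh

Letter i (0-indexed) is shifted by i+2, so successive shifts are 2, 3, 4, ….
Applying it to crumb: c+2=e, r+3=u, u+4=y, m+5=r, b+6=h.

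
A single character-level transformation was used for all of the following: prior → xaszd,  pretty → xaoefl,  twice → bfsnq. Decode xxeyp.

In prior: p→x is +8, r→a is +9, i→s is +10, o→z is +11 — the shift increases by 1 each position. The shift increases by 1 at each position, starting from +8: 8, 9, 10, ….
Reversing it on xxeyp: x−8=p, x−9=o, e−10=u, y−11=n, p−12=d.

pound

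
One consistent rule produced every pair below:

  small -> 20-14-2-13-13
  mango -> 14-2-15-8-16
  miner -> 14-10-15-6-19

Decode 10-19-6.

ire

s is letter #19 and maps to 20: an offset of 1. Each letter is replaced by its alphabet position (a=1..z=26) + 1.
Undoing it on 10-19-6: 10→(10−1)÷1=9=i, 19→(19−1)÷1=18=r, 6→(6−1)÷1=5=e.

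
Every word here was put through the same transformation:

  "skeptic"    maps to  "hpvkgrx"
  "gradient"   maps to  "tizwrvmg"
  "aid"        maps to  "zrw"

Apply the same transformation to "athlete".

Each letter is replaced by its mirror in the alphabet: a↔z, b↔y, c↔x, and so on (the Atbash cipher).
On athlete: a↔z, t↔g, h↔s, l↔o, e↔v, t↔g, e↔v.

zgsovgv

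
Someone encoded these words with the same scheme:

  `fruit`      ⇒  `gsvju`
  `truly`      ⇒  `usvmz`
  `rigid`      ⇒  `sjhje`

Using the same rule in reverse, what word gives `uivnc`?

Compare letters: f→g is +1, r→s is +1, u→v is +1 — a constant shift. Each letter is shifted forward by 1 in the alphabet (a Caesar shift of +1).
Reversing it on uivnc: u−1=t, i−1=h, v−1=u, n−1=m, c−1=b.

thumb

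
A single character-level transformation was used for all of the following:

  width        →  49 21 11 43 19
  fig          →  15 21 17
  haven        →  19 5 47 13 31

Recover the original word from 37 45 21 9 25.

quick

The formula is n = 2×(alphabet index, a=1) + 3.
Reversing it on 37 45 21 9 25: 37→(37−3)÷2=17=q, 45→(45−3)÷2=21=u, 21→(21−3)÷2=9=i, 9→(9−3)÷2=3=c, 25→(25−3)÷2=11=k.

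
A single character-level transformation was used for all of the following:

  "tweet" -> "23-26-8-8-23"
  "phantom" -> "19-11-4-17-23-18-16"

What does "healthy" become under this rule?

11-8-4-15-23-11-28

t is letter #20 and maps to 23: an offset of 3. Each letter is replaced by its alphabet position (a=1..z=26) + 3.
For healthy: h=8→11, e=5→8, a=1→4, l=12→15, t=20→23, h=8→11, y=25→28.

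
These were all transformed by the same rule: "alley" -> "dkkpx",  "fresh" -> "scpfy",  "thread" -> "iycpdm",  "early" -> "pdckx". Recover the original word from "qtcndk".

normal

a(0)→d(3) and l(11)→k(10) fit y≡3x+3 (mod 26); the inverse of 3 mod 26 is 9. Each letter's alphabet position (a=0..z=25) is mapped through 3·x+3 mod 26 — an affine cipher.
Reversing it on qtcndk: q(16)→9·(16−3)≡13=n; t(19)→9·(19−3)≡14=o; c(2)→9·(2−3)≡17=r; n(13)→9·(13−3)≡12=m; d(3)→9·(3−3)≡0=a; k(10)→9·(10−3)≡11=l (all mod 26).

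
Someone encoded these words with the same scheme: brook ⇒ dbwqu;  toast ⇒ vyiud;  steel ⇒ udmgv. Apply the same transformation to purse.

rezuo

The shifts repeat in a cycle of length 3: positions 0,1,… shift by +2, +10, +8, then the pattern repeats.
Applying it to purse: p+2=r, u+10=e, r+8=z, s+2=u, e+10=o.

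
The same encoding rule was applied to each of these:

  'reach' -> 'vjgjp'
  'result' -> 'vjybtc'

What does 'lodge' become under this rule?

ptjnm

In reach: r→v is +4, e→j is +5, a→g is +6, c→j is +7 — the shift increases by 1 each position. The shift increases by 1 at each position, starting from +4: 4, 5, 6, ….
On lodge: l+4=p, o+5=t, d+6=j, g+7=n, e+8=m.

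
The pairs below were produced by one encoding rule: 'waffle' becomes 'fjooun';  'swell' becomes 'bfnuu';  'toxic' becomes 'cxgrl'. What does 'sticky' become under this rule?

Compare letters: w→f is +9, a→j is +9, f→o is +9 — a constant shift. Each letter is shifted forward by 9 in the alphabet (a Caesar shift of +9).
For sticky: s+9=b, t+9=c, i+9=r, c+9=l, k+9=t, y+9=h.

bcrlth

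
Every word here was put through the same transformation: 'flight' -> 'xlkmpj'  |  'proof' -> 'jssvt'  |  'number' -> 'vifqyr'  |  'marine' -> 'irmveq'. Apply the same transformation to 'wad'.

The output letters match the input read backwards, each shifted +4: flight reversed is thgilf. The word is reversed, then every letter is shifted forward by 4.
For wad: reverse → daw; then shift: d+4=h, a+4=e, w+4=a.

hea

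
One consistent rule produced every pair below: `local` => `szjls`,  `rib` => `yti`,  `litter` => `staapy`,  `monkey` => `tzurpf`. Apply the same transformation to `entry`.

The shift depends on letter class: consonant l→s is +7, but vowel o→z is +11. Vowels shift forward by 11 and consonants shift forward by 7.
Applying it to entry: e(vowel)+11=p, n(cons)+7=u, t(cons)+7=a, r(cons)+7=y, y(cons)+7=f.

puayf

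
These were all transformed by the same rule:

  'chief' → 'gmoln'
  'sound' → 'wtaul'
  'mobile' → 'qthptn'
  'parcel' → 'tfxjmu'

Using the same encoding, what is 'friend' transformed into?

In chief: c→g is +4, h→m is +5, i→o is +6, e→l is +7 — the shift increases by 1 each position. The shift increases by 1 at each position, starting from +4: 4, 5, 6, ….
Applying it to friend: f+4=j, r+5=w, i+6=o, e+7=l, n+8=v, d+9=m.

jwolvm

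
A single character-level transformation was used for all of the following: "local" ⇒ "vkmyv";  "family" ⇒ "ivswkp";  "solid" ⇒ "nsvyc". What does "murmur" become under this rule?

bewbew

The output letters match the input read backwards, each shifted +10: local reversed is lacol. Read the word backwards and shift each letter +10.
On murmur: reverse → rumrum; then shift: r+10=b, u+10=e, m+10=w, r+10=b, u+10=e, m+10=w.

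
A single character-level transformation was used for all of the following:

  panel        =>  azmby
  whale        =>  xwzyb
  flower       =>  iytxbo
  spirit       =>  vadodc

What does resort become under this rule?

p(15)→a(0) and a(0)→z(25) fit y≡7x+25 (mod 26); the inverse of 7 mod 26 is 15. Each letter's alphabet position (a=0..z=25) is mapped through 7·x+25 mod 26 — an affine cipher.
For resort: r(17)→7·17+25≡14=o; e(4)→7·4+25≡1=b; s(18)→7·18+25≡21=v; o(14)→7·14+25≡19=t; r(17)→7·17+25≡14=o; t(19)→7·19+25≡2=c (all mod 26).

obvtoc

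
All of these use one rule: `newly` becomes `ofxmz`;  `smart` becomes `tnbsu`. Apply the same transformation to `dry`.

Compare letters: n→o is +1, e→f is +1, w→x is +1 — a constant shift. This is a Caesar cipher with shift 1.
Applying it to dry: d+1=e, r+1=s, y+1=z.

esz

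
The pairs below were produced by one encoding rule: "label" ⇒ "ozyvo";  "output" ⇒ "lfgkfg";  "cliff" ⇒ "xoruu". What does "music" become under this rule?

nfhrx

Each pair mirrors across the alphabet (l↔o, a↔z, b↔y): positions sum to 25. Letters are reflected about the middle of the alphabet (position → 25−position): Atbash.
For music: m↔n, u↔f, s↔h, i↔r, c↔x.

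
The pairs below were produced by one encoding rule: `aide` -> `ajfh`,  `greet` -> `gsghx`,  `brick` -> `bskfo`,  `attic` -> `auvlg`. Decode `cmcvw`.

class

In aide: a→a is +0, i→j is +1, d→f is +2, e→h is +3 — the shift increases by 1 each position. Each letter shifts forward by its position index (0, 1, 2, …) — the shift grows by one for each successive letter.
Reversing it on cmcvw: c−0=c, m−1=l, c−2=a, v−3=s, w−4=s.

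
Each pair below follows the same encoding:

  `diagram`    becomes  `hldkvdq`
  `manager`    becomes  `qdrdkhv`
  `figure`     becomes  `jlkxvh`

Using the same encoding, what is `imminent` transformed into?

lqqlrhrx

The shift depends on letter class: consonant d→h is +4, but vowel i→l is +3. Two shifts are in play — +3 for a/e/i/o/u, +4 for every other letter.
On imminent: i(vowel)+3=l, m(cons)+4=q, m(cons)+4=q, i(vowel)+3=l, n(cons)+4=r, e(vowel)+3=h, n(cons)+4=r, t(cons)+4=x.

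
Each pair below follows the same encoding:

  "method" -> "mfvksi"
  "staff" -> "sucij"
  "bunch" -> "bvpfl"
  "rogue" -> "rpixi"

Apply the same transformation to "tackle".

tbenpj

In method: m→m is +0, e→f is +1, t→v is +2, h→k is +3 — the shift increases by 1 each position. The shift increases by 1 at each position, starting from +0: 0, 1, 2, ….
For tackle: t+0=t, a+1=b, c+2=e, k+3=n, l+4=p, e+5=j.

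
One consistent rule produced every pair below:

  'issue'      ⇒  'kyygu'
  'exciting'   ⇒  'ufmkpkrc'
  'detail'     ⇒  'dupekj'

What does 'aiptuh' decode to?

i(8)→k(10) and s(18)→y(24) fit y≡17x+4 (mod 26); the inverse of 17 mod 26 is 23. Each letter's alphabet position (a=0..z=25) is mapped through 17·x+4 mod 26 — an affine cipher.
Reversing it on aiptuh: a(0)→23·(0−4)≡12=m; i(8)→23·(8−4)≡14=o; p(15)→23·(15−4)≡19=t; t(19)→23·(19−4)≡7=h; u(20)→23·(20−4)≡4=e; h(7)→23·(7−4)≡17=r (all mod 26).

mother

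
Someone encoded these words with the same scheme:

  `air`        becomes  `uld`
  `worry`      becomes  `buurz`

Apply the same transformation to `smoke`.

Two steps: reverse the string, then apply a Caesar shift of +3.
Applying it to smoke: reverse → ekoms; then shift: e+3=h, k+3=n, o+3=r, m+3=p, s+3=v.

hnrpv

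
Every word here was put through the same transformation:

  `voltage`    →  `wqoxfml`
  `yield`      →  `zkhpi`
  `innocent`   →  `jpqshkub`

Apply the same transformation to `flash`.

In voltage: v→w is +1, o→q is +2, l→o is +3, t→x is +4 — the shift increases by 1 each position. Letter i (0-indexed) is shifted by i+1, so successive shifts are 1, 2, 3, ….
Applying it to flash: f+1=g, l+2=n, a+3=d, s+4=w, h+5=m.

gndwm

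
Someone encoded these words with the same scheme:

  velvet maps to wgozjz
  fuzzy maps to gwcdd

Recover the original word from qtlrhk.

prince

In velvet: v→w is +1, e→g is +2, l→o is +3, v→z is +4 — the shift increases by 1 each position. The shift increases by 1 at each position, starting from +1: 1, 2, 3, ….
Reversing it on qtlrhk: q−1=p, t−2=r, l−3=i, r−4=n, h−5=c, k−6=e.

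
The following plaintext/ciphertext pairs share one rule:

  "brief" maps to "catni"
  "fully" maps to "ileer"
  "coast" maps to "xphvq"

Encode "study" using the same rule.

vqlsr

Treating letters as 0–25, the rule is x ↦ 21x + 7 (mod 26).
On study: s(18)→21·18+7≡21=v; t(19)→21·19+7≡16=q; u(20)→21·20+7≡11=l; d(3)→21·3+7≡18=s; y(24)→21·24+7≡17=r (all mod 26).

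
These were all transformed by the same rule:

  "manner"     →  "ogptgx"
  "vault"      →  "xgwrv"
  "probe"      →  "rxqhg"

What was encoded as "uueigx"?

A repeating key of period 2 is used — shifts +2, +6 over and over.
Reversing it on uueigx: u−2=s, u−6=o, e−2=c, i−6=c, g−2=e, x−6=r.

soccer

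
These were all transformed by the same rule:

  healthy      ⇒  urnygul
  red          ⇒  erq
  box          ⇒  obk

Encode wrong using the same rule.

This is a Caesar cipher with shift 13.
For wrong: w+13=j, r+13=e, o+13=b, n+13=a, g+13=t.

jebat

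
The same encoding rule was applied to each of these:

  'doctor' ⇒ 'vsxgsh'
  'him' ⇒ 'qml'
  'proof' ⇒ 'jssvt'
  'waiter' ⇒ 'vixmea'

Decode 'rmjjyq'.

muffin

Two steps: reverse the string, then apply a Caesar shift of +4.
Undoing it on rmjjyq: shift back: r−4=n, m−4=i, j−4=f, j−4=f, y−4=u, q−4=m → niffum; then reverse → muffin.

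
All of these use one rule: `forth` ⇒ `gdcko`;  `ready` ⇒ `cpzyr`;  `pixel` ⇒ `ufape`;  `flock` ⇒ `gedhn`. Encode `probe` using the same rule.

f(5)→g(6) and o(14)→d(3) fit y≡17x+25 (mod 26); the inverse of 17 mod 26 is 23. Each letter's alphabet position (a=0..z=25) is mapped through 17·x+25 mod 26 — an affine cipher.
For probe: p(15)→17·15+25≡20=u; r(17)→17·17+25≡2=c; o(14)→17·14+25≡3=d; b(1)→17·1+25≡16=q; e(4)→17·4+25≡15=p (all mod 26).

ucdqp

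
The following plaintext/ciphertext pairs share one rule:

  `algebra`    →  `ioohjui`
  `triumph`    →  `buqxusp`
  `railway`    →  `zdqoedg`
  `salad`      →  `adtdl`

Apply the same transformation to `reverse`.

Shifts by position in algebra: pos 0: a→i (+8), pos 1: l→o (+3), pos 2: g→o (+8), pos 3: e→h (+3) — repeating every 2. A repeating key of period 2 is used — shifts +8, +3 over and over.
Applying it to reverse: r+8=z, e+3=h, v+8=d, e+3=h, r+8=z, s+3=v, e+8=m.

zhdhzvm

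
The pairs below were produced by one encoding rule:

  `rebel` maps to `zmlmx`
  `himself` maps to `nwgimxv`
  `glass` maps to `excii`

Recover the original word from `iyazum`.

source

r(17)→z(25) and e(4)→m(12) fit y≡9x+2 (mod 26); the inverse of 9 mod 26 is 3. Each letter's alphabet position (a=0..z=25) is mapped through 9·x+2 mod 26 — an affine cipher.
Reversing it on iyazum: i(8)→3·(8−2)≡18=s; y(24)→3·(24−2)≡14=o; a(0)→3·(0−2)≡20=u; z(25)→3·(25−2)≡17=r; u(20)→3·(20−2)≡2=c; m(12)→3·(12−2)≡4=e (all mod 26).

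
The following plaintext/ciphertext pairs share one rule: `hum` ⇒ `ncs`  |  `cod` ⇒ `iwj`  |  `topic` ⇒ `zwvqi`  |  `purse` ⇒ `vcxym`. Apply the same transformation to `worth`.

Vowels shift forward by 8 and consonants shift forward by 6.
Applying it to worth: w(cons)+6=c, o(vowel)+8=w, r(cons)+6=x, t(cons)+6=z, h(cons)+6=n.

cwxzn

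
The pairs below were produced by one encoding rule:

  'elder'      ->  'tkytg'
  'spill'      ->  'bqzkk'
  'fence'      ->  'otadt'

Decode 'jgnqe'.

graph

e(4)→t(19) and l(11)→k(10) fit y≡21x+13 (mod 26); the inverse of 21 mod 26 is 5. Treating letters as 0–25, the rule is x ↦ 21x + 13 (mod 26).
Decoding jgnqe: j(9)→5·(9−13)≡6=g; g(6)→5·(6−13)≡17=r; n(13)→5·(13−13)≡0=a; q(16)→5·(16−13)≡15=p; e(4)→5·(4−13)≡7=h (all mod 26).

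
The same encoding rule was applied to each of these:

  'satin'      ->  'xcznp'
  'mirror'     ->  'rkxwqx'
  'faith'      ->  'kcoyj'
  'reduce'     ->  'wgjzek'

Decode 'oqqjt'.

The shifts repeat in a cycle of length 3: positions 0,1,… shift by +5, +2, +6, then the pattern repeats.
Decoding oqqjt: o−5=j, q−2=o, q−6=k, j−5=e, t−2=r.

joker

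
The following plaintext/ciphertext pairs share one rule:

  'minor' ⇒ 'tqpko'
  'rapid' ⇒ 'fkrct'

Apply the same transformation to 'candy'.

The output letters match the input read backwards, each shifted +2: minor reversed is ronim. Read the word backwards and shift each letter +2.
On candy: reverse → ydnac; then shift: y+2=a, d+2=f, n+2=p, a+2=c, c+2=e.

afpce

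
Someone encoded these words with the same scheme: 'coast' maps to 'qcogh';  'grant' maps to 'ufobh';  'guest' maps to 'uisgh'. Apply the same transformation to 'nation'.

Compare letters: c→q is +14, o→c is +14, a→o is +14 — a constant shift. This is a Caesar cipher with shift 14.
For nation: n+14=b, a+14=o, t+14=h, i+14=w, o+14=c, n+14=b.

bohwcb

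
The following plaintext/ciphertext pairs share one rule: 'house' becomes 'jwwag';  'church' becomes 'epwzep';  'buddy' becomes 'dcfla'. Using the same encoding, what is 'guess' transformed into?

icgau

Shifts by position in house: pos 0: h→j (+2), pos 1: o→w (+8), pos 2: u→w (+2), pos 3: s→a (+8) — repeating every 2. A repeating key of period 2 is used — shifts +2, +8 over and over.
On guess: g+2=i, u+8=c, e+2=g, s+8=a, s+2=u.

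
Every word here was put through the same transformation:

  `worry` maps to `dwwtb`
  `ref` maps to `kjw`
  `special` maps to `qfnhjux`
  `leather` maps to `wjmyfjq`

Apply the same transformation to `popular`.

The output letters match the input read backwards, each shifted +5: worry reversed is yrrow. Two steps: reverse the string, then apply a Caesar shift of +5.
On popular: reverse → ralupop; then shift: r+5=w, a+5=f, l+5=q, u+5=z, p+5=u, o+5=t, p+5=u.

wfqzutu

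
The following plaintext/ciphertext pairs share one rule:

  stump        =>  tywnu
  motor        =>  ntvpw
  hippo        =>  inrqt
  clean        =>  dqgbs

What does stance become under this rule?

tycohg

Shifts by position in stump: pos 0: s→t (+1), pos 1: t→y (+5), pos 2: u→w (+2), pos 3: m→n (+1), pos 4: p→u (+5) — repeating every 3. The shifts repeat in a cycle of length 3: positions 0,1,… shift by +1, +5, +2, then the pattern repeats.
Applying it to stance: s+1=t, t+5=y, a+2=c, n+1=o, c+5=h, e+2=g.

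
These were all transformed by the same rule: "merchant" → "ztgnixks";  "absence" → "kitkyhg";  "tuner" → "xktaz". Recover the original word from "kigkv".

The output letters match the input read backwards, each shifted +6: merchant reversed is tnahcrem. Two steps: reverse the string, then apply a Caesar shift of +6.
Undoing it on kigkv: shift back: k−6=e, i−6=c, g−6=a, k−6=e, v−6=p → ecaep; then reverse → peace.

peace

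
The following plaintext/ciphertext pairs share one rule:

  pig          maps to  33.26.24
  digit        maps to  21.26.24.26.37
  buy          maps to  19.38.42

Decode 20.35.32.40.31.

p is letter #16 and maps to 33: an offset of 17. Each letter is replaced by its alphabet position (a=1..z=26) + 17.
Decoding 20.35.32.40.31: 20→(20−17)÷1=3=c, 35→(35−17)÷1=18=r, 32→(32−17)÷1=15=o, 40→(40−17)÷1=23=w, 31→(31−17)÷1=14=n.

crown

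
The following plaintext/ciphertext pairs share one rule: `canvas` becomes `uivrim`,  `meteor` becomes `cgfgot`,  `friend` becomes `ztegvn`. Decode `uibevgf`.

c(2)→u(20) and a(0)→i(8) fit y≡19x+8 (mod 26); the inverse of 19 mod 26 is 11. Treating letters as 0–25, the rule is x ↦ 19x + 8 (mod 26).
Undoing it on uibevgf: u(20)→11·(20−8)≡2=c; i(8)→11·(8−8)≡0=a; b(1)→11·(1−8)≡1=b; e(4)→11·(4−8)≡8=i; v(21)→11·(21−8)≡13=n; g(6)→11·(6−8)≡4=e; f(5)→11·(5−8)≡19=t (all mod 26).

cabinet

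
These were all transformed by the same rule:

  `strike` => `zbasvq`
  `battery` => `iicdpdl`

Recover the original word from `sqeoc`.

In strike: s→z is +7, t→b is +8, r→a is +9, i→s is +10 — the shift increases by 1 each position. Letter i (0-indexed) is shifted by i+7, so successive shifts are 7, 8, 9, ….
Undoing it on sqeoc: s−7=l, q−8=i, e−9=v, o−10=e, c−11=r.

liver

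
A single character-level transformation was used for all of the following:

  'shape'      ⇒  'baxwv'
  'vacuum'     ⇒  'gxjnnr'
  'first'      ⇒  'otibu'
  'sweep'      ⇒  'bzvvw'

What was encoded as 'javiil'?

cherry

s(18)→b(1) and h(7)→a(0) fit y≡19x+23 (mod 26); the inverse of 19 mod 26 is 11. Each letter's alphabet position (a=0..z=25) is mapped through 19·x+23 mod 26 — an affine cipher.
Undoing it on javiil: j(9)→11·(9−23)≡2=c; a(0)→11·(0−23)≡7=h; v(21)→11·(21−23)≡4=e; i(8)→11·(8−23)≡17=r; i(8)→11·(8−23)≡17=r; l(11)→11·(11−23)≡24=y (all mod 26).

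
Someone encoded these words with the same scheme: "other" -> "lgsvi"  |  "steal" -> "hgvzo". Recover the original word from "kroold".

pillow

Each pair mirrors across the alphabet (o↔l, t↔g, h↔s): positions sum to 25. This is the alphabet-reversal cipher (Atbash): a becomes z, b becomes y, etc.
Decoding kroold: k↔p, r↔i, o↔l, o↔l, l↔o, d↔w.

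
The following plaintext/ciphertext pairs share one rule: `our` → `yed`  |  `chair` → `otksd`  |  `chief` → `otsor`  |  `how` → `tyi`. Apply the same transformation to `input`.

Vowels shift forward by 10 and consonants shift forward by 12.
Applying it to input: i(vowel)+10=s, n(cons)+12=z, p(cons)+12=b, u(vowel)+10=e, t(cons)+12=f.

szbef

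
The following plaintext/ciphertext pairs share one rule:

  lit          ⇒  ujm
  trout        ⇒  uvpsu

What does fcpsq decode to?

The output letters match the input read backwards, each shifted +1: lit reversed is til. Two steps: reverse the string, then apply a Caesar shift of +1.
Undoing it on fcpsq: shift back: f−1=e, c−1=b, p−1=o, s−1=r, q−1=p → eborp; then reverse → probe.

probe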